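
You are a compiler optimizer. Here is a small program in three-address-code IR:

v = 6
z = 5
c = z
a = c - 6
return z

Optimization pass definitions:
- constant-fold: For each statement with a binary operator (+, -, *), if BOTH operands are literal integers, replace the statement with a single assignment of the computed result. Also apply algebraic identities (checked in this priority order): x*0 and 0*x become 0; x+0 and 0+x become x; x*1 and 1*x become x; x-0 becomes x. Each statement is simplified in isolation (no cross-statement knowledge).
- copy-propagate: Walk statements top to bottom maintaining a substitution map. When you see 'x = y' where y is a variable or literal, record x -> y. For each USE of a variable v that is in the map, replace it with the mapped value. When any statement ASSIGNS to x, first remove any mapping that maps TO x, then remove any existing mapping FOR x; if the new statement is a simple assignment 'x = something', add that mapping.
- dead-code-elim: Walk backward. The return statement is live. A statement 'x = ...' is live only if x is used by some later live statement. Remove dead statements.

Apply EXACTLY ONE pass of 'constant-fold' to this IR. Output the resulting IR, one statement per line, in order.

Applying constant-fold statement-by-statement:
  [1] v = 6  (unchanged)
  [2] z = 5  (unchanged)
  [3] c = z  (unchanged)
  [4] a = c - 6  (unchanged)
  [5] return z  (unchanged)
Result (5 stmts):
  v = 6
  z = 5
  c = z
  a = c - 6
  return z

Answer: v = 6
z = 5
c = z
a = c - 6
return z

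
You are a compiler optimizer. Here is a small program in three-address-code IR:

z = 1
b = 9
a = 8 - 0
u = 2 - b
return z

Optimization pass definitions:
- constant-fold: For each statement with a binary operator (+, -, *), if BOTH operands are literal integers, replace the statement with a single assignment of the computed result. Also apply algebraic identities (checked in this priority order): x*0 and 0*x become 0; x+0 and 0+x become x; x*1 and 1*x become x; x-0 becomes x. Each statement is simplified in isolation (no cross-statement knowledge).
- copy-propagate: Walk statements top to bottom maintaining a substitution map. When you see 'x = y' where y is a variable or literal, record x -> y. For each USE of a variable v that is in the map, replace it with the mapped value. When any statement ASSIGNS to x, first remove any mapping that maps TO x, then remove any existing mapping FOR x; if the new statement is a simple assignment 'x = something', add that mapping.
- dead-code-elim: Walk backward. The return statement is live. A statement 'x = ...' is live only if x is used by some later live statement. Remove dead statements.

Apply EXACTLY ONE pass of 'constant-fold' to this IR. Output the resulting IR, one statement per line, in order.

Answer: z = 1
b = 9
a = 8
u = 2 - b
return z

Derivation:
Applying constant-fold statement-by-statement:
  [1] z = 1  (unchanged)
  [2] b = 9  (unchanged)
  [3] a = 8 - 0  -> a = 8
  [4] u = 2 - b  (unchanged)
  [5] return z  (unchanged)
Result (5 stmts):
  z = 1
  b = 9
  a = 8
  u = 2 - b
  return z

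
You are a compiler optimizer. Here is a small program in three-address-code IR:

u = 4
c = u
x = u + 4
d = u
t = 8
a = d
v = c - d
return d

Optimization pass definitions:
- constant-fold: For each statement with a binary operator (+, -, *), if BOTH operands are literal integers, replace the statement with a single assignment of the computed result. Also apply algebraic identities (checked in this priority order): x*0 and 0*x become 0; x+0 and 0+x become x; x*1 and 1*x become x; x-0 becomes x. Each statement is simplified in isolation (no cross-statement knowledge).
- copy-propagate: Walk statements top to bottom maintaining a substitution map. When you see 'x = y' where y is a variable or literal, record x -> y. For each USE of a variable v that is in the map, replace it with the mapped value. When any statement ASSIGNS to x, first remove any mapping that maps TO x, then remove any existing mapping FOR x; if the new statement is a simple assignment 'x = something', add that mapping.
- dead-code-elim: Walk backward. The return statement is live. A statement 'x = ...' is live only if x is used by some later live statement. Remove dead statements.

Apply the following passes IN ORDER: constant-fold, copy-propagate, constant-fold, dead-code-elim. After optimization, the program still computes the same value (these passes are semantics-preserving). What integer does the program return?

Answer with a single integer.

Initial IR:
  u = 4
  c = u
  x = u + 4
  d = u
  t = 8
  a = d
  v = c - d
  return d
After constant-fold (8 stmts):
  u = 4
  c = u
  x = u + 4
  d = u
  t = 8
  a = d
  v = c - d
  return d
After copy-propagate (8 stmts):
  u = 4
  c = 4
  x = 4 + 4
  d = 4
  t = 8
  a = 4
  v = 4 - 4
  return 4
After constant-fold (8 stmts):
  u = 4
  c = 4
  x = 8
  d = 4
  t = 8
  a = 4
  v = 0
  return 4
After dead-code-elim (1 stmts):
  return 4
Evaluate:
  u = 4  =>  u = 4
  c = u  =>  c = 4
  x = u + 4  =>  x = 8
  d = u  =>  d = 4
  t = 8  =>  t = 8
  a = d  =>  a = 4
  v = c - d  =>  v = 0
  return d = 4

Answer: 4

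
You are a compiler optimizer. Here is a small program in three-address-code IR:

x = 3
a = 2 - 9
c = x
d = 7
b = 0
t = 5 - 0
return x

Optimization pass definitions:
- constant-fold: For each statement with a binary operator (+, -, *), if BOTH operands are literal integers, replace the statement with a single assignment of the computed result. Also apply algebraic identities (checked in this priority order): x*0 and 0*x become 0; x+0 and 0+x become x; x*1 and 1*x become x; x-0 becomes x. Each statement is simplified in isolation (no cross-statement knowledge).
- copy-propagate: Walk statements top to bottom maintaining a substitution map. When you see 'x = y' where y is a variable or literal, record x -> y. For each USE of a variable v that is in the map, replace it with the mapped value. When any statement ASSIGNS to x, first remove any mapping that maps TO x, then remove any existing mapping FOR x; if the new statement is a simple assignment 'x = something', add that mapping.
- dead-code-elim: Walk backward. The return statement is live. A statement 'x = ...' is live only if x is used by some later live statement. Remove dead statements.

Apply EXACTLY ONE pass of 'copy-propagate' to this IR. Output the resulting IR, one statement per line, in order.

Applying copy-propagate statement-by-statement:
  [1] x = 3  (unchanged)
  [2] a = 2 - 9  (unchanged)
  [3] c = x  -> c = 3
  [4] d = 7  (unchanged)
  [5] b = 0  (unchanged)
  [6] t = 5 - 0  (unchanged)
  [7] return x  -> return 3
Result (7 stmts):
  x = 3
  a = 2 - 9
  c = 3
  d = 7
  b = 0
  t = 5 - 0
  return 3

Answer: x = 3
a = 2 - 9
c = 3
d = 7
b = 0
t = 5 - 0
return 3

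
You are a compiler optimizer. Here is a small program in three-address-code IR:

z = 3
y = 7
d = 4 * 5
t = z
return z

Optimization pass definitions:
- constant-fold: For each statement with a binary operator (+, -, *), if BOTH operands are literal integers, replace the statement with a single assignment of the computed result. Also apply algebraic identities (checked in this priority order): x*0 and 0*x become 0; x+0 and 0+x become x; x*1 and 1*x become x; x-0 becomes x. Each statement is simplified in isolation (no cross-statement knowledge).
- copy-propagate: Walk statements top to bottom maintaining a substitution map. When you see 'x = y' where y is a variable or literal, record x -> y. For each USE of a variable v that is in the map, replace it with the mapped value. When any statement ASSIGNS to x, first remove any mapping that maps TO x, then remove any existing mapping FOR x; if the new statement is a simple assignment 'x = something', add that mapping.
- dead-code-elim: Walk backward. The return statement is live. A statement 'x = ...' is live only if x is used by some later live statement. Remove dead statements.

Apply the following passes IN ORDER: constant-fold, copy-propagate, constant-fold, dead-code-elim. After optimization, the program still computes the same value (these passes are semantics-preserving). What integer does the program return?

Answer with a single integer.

Answer: 3

Derivation:
Initial IR:
  z = 3
  y = 7
  d = 4 * 5
  t = z
  return z
After constant-fold (5 stmts):
  z = 3
  y = 7
  d = 20
  t = z
  return z
After copy-propagate (5 stmts):
  z = 3
  y = 7
  d = 20
  t = 3
  return 3
After constant-fold (5 stmts):
  z = 3
  y = 7
  d = 20
  t = 3
  return 3
After dead-code-elim (1 stmts):
  return 3
Evaluate:
  z = 3  =>  z = 3
  y = 7  =>  y = 7
  d = 4 * 5  =>  d = 20
  t = z  =>  t = 3
  return z = 3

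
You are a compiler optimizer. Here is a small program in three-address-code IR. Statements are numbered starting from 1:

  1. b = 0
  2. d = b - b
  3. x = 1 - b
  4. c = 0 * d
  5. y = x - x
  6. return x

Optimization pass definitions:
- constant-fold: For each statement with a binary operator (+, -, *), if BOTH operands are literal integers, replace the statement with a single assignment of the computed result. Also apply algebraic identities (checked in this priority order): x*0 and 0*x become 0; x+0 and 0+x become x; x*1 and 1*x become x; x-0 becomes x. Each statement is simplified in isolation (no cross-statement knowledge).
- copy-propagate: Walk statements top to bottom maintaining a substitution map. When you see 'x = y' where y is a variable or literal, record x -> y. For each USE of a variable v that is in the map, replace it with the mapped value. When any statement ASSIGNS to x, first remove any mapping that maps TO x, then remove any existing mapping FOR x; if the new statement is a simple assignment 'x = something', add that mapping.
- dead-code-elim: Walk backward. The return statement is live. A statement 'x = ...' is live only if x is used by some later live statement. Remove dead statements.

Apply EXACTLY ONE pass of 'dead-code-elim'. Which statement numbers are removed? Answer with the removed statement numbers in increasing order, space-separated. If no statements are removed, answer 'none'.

Answer: 2 4 5

Derivation:
Backward liveness scan:
Stmt 1 'b = 0': KEEP (b is live); live-in = []
Stmt 2 'd = b - b': DEAD (d not in live set ['b'])
Stmt 3 'x = 1 - b': KEEP (x is live); live-in = ['b']
Stmt 4 'c = 0 * d': DEAD (c not in live set ['x'])
Stmt 5 'y = x - x': DEAD (y not in live set ['x'])
Stmt 6 'return x': KEEP (return); live-in = ['x']
Removed statement numbers: [2, 4, 5]
Surviving IR:
  b = 0
  x = 1 - b
  return x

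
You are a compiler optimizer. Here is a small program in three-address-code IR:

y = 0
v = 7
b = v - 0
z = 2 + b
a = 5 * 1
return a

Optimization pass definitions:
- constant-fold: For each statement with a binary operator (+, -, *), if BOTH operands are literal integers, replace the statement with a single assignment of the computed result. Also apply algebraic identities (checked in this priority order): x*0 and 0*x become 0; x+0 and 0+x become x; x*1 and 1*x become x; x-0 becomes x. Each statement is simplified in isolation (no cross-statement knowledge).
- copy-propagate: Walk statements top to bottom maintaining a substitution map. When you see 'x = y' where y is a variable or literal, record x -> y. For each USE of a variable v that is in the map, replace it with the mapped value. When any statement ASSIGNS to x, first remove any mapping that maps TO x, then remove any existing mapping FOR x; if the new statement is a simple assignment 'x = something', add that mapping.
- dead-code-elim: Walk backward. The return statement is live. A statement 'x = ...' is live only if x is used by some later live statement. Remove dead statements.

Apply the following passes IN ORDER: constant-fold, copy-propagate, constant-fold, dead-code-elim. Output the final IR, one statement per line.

Answer: return 5

Derivation:
Initial IR:
  y = 0
  v = 7
  b = v - 0
  z = 2 + b
  a = 5 * 1
  return a
After constant-fold (6 stmts):
  y = 0
  v = 7
  b = v
  z = 2 + b
  a = 5
  return a
After copy-propagate (6 stmts):
  y = 0
  v = 7
  b = 7
  z = 2 + 7
  a = 5
  return 5
After constant-fold (6 stmts):
  y = 0
  v = 7
  b = 7
  z = 9
  a = 5
  return 5
After dead-code-elim (1 stmts):
  return 5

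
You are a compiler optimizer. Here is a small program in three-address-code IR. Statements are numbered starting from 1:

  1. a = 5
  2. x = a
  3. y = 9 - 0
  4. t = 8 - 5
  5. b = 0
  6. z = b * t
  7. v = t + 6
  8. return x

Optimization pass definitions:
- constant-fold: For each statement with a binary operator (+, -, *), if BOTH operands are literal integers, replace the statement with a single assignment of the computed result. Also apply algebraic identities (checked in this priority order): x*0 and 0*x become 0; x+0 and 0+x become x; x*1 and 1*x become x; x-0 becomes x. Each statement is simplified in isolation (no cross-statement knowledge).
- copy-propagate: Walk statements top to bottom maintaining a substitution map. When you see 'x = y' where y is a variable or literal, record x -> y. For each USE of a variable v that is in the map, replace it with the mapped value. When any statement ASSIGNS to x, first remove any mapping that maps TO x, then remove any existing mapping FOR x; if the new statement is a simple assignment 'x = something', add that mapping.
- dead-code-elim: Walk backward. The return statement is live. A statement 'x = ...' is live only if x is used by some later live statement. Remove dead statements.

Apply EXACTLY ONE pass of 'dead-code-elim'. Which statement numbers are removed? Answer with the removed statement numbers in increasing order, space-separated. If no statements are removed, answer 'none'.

Backward liveness scan:
Stmt 1 'a = 5': KEEP (a is live); live-in = []
Stmt 2 'x = a': KEEP (x is live); live-in = ['a']
Stmt 3 'y = 9 - 0': DEAD (y not in live set ['x'])
Stmt 4 't = 8 - 5': DEAD (t not in live set ['x'])
Stmt 5 'b = 0': DEAD (b not in live set ['x'])
Stmt 6 'z = b * t': DEAD (z not in live set ['x'])
Stmt 7 'v = t + 6': DEAD (v not in live set ['x'])
Stmt 8 'return x': KEEP (return); live-in = ['x']
Removed statement numbers: [3, 4, 5, 6, 7]
Surviving IR:
  a = 5
  x = a
  return x

Answer: 3 4 5 6 7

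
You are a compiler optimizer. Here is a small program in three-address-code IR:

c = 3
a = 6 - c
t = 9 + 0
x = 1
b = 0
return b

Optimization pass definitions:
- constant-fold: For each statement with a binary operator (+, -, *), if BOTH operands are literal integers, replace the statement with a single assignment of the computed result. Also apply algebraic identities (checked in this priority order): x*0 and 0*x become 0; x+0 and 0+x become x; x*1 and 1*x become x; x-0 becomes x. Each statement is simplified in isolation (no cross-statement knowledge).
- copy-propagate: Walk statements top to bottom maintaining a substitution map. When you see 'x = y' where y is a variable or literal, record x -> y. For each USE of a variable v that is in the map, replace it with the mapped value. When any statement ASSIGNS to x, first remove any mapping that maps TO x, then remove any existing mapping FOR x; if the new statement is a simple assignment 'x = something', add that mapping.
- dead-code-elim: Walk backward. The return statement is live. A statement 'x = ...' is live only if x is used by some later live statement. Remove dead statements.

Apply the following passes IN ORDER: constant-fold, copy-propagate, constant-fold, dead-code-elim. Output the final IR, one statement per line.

Initial IR:
  c = 3
  a = 6 - c
  t = 9 + 0
  x = 1
  b = 0
  return b
After constant-fold (6 stmts):
  c = 3
  a = 6 - c
  t = 9
  x = 1
  b = 0
  return b
After copy-propagate (6 stmts):
  c = 3
  a = 6 - 3
  t = 9
  x = 1
  b = 0
  return 0
After constant-fold (6 stmts):
  c = 3
  a = 3
  t = 9
  x = 1
  b = 0
  return 0
After dead-code-elim (1 stmts):
  return 0

Answer: return 0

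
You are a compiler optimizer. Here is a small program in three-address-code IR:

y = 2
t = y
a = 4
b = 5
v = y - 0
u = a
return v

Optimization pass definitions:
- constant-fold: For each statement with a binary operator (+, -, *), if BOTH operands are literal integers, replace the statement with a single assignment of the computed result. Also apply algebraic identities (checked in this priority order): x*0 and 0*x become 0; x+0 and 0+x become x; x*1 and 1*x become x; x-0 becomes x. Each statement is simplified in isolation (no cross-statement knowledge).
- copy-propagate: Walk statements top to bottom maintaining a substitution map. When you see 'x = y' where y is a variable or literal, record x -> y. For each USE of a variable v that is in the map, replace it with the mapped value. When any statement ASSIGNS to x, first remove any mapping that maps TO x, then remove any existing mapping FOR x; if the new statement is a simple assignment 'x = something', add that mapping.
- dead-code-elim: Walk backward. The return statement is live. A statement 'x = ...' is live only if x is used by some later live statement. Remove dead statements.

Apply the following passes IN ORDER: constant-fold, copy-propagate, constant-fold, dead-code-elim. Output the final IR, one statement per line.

Answer: return 2

Derivation:
Initial IR:
  y = 2
  t = y
  a = 4
  b = 5
  v = y - 0
  u = a
  return v
After constant-fold (7 stmts):
  y = 2
  t = y
  a = 4
  b = 5
  v = y
  u = a
  return v
After copy-propagate (7 stmts):
  y = 2
  t = 2
  a = 4
  b = 5
  v = 2
  u = 4
  return 2
After constant-fold (7 stmts):
  y = 2
  t = 2
  a = 4
  b = 5
  v = 2
  u = 4
  return 2
After dead-code-elim (1 stmts):
  return 2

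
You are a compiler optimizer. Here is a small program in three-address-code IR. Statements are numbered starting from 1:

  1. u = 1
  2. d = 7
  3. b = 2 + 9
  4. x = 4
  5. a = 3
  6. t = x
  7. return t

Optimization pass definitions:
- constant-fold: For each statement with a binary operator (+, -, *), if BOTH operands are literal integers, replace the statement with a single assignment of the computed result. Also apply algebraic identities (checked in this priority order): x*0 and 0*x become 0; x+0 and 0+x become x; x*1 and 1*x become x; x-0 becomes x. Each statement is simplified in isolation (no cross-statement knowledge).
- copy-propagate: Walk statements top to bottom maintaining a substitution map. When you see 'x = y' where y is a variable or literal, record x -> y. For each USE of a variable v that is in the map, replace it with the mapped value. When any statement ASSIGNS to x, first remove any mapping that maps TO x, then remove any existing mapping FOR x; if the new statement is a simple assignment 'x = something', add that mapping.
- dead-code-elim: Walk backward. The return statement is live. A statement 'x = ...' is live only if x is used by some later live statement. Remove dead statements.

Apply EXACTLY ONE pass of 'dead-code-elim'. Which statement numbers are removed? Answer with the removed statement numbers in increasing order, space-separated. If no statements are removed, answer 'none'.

Backward liveness scan:
Stmt 1 'u = 1': DEAD (u not in live set [])
Stmt 2 'd = 7': DEAD (d not in live set [])
Stmt 3 'b = 2 + 9': DEAD (b not in live set [])
Stmt 4 'x = 4': KEEP (x is live); live-in = []
Stmt 5 'a = 3': DEAD (a not in live set ['x'])
Stmt 6 't = x': KEEP (t is live); live-in = ['x']
Stmt 7 'return t': KEEP (return); live-in = ['t']
Removed statement numbers: [1, 2, 3, 5]
Surviving IR:
  x = 4
  t = x
  return t

Answer: 1 2 3 5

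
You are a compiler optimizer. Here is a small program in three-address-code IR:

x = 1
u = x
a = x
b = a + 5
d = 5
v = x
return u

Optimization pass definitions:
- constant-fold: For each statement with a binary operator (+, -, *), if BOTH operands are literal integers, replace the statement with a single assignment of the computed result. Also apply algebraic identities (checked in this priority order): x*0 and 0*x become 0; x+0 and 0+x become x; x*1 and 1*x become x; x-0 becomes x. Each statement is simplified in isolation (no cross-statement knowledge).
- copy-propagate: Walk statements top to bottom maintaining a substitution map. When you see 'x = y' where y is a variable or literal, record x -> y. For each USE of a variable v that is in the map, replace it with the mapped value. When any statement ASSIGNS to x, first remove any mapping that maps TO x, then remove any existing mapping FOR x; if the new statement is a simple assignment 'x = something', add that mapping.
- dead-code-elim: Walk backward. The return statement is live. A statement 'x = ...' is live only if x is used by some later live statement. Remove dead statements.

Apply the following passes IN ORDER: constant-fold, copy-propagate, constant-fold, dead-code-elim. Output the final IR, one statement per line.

Initial IR:
  x = 1
  u = x
  a = x
  b = a + 5
  d = 5
  v = x
  return u
After constant-fold (7 stmts):
  x = 1
  u = x
  a = x
  b = a + 5
  d = 5
  v = x
  return u
After copy-propagate (7 stmts):
  x = 1
  u = 1
  a = 1
  b = 1 + 5
  d = 5
  v = 1
  return 1
After constant-fold (7 stmts):
  x = 1
  u = 1
  a = 1
  b = 6
  d = 5
  v = 1
  return 1
After dead-code-elim (1 stmts):
  return 1

Answer: return 1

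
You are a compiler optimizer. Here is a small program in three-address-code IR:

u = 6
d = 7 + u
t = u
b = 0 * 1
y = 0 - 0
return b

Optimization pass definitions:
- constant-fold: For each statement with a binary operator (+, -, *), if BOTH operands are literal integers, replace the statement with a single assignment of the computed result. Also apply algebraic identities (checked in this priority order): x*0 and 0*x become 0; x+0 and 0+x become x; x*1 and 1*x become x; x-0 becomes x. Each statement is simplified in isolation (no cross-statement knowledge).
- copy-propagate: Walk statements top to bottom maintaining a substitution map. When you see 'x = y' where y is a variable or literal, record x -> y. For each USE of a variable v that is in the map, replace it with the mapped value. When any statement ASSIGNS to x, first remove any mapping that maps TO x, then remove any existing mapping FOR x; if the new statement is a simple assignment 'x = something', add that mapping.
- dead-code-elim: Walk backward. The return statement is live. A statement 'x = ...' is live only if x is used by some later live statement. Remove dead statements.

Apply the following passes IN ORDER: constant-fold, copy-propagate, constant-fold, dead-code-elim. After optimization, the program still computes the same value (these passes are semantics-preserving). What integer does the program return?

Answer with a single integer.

Initial IR:
  u = 6
  d = 7 + u
  t = u
  b = 0 * 1
  y = 0 - 0
  return b
After constant-fold (6 stmts):
  u = 6
  d = 7 + u
  t = u
  b = 0
  y = 0
  return b
After copy-propagate (6 stmts):
  u = 6
  d = 7 + 6
  t = 6
  b = 0
  y = 0
  return 0
After constant-fold (6 stmts):
  u = 6
  d = 13
  t = 6
  b = 0
  y = 0
  return 0
After dead-code-elim (1 stmts):
  return 0
Evaluate:
  u = 6  =>  u = 6
  d = 7 + u  =>  d = 13
  t = u  =>  t = 6
  b = 0 * 1  =>  b = 0
  y = 0 - 0  =>  y = 0
  return b = 0

Answer: 0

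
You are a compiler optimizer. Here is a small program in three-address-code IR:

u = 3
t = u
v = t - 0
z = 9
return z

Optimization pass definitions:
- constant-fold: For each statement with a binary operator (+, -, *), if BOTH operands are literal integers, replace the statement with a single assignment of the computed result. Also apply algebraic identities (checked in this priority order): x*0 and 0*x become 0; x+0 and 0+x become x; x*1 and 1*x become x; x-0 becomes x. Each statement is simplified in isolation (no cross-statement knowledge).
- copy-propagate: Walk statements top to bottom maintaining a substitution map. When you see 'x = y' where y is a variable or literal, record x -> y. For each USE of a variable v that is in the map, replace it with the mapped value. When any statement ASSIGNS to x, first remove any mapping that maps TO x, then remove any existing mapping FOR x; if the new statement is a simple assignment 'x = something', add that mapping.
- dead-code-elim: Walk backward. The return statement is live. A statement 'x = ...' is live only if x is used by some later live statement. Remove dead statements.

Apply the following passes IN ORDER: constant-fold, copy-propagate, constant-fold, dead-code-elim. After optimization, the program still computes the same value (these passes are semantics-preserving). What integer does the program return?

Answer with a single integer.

Answer: 9

Derivation:
Initial IR:
  u = 3
  t = u
  v = t - 0
  z = 9
  return z
After constant-fold (5 stmts):
  u = 3
  t = u
  v = t
  z = 9
  return z
After copy-propagate (5 stmts):
  u = 3
  t = 3
  v = 3
  z = 9
  return 9
After constant-fold (5 stmts):
  u = 3
  t = 3
  v = 3
  z = 9
  return 9
After dead-code-elim (1 stmts):
  return 9
Evaluate:
  u = 3  =>  u = 3
  t = u  =>  t = 3
  v = t - 0  =>  v = 3
  z = 9  =>  z = 9
  return z = 9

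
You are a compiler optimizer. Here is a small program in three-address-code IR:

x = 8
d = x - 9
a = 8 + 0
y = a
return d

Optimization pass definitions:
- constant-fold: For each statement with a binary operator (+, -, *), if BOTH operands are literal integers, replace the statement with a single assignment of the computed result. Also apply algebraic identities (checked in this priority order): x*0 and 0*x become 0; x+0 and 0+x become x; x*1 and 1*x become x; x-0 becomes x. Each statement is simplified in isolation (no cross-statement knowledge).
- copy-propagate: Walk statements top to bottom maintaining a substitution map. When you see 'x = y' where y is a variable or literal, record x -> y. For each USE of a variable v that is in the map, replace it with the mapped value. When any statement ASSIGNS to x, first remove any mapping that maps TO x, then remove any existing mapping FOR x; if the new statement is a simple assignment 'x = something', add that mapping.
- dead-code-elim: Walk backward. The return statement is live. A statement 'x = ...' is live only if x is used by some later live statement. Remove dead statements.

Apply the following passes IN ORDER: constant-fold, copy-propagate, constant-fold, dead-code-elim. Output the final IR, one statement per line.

Initial IR:
  x = 8
  d = x - 9
  a = 8 + 0
  y = a
  return d
After constant-fold (5 stmts):
  x = 8
  d = x - 9
  a = 8
  y = a
  return d
After copy-propagate (5 stmts):
  x = 8
  d = 8 - 9
  a = 8
  y = 8
  return d
After constant-fold (5 stmts):
  x = 8
  d = -1
  a = 8
  y = 8
  return d
After dead-code-elim (2 stmts):
  d = -1
  return d

Answer: d = -1
return d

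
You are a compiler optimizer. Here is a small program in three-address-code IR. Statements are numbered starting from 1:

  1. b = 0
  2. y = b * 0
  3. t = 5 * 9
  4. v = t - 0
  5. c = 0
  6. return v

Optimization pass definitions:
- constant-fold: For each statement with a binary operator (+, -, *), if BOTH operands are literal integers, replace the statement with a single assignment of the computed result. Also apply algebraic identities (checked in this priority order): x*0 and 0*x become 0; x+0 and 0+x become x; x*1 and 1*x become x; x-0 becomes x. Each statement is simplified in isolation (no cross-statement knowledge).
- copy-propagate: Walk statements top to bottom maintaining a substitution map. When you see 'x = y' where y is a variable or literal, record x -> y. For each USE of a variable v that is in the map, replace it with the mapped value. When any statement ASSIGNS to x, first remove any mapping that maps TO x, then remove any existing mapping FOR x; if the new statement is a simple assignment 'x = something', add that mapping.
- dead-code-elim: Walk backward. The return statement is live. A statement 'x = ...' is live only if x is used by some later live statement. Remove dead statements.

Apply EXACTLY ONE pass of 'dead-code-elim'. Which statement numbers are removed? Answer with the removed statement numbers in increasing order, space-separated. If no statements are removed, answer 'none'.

Answer: 1 2 5

Derivation:
Backward liveness scan:
Stmt 1 'b = 0': DEAD (b not in live set [])
Stmt 2 'y = b * 0': DEAD (y not in live set [])
Stmt 3 't = 5 * 9': KEEP (t is live); live-in = []
Stmt 4 'v = t - 0': KEEP (v is live); live-in = ['t']
Stmt 5 'c = 0': DEAD (c not in live set ['v'])
Stmt 6 'return v': KEEP (return); live-in = ['v']
Removed statement numbers: [1, 2, 5]
Surviving IR:
  t = 5 * 9
  v = t - 0
  return v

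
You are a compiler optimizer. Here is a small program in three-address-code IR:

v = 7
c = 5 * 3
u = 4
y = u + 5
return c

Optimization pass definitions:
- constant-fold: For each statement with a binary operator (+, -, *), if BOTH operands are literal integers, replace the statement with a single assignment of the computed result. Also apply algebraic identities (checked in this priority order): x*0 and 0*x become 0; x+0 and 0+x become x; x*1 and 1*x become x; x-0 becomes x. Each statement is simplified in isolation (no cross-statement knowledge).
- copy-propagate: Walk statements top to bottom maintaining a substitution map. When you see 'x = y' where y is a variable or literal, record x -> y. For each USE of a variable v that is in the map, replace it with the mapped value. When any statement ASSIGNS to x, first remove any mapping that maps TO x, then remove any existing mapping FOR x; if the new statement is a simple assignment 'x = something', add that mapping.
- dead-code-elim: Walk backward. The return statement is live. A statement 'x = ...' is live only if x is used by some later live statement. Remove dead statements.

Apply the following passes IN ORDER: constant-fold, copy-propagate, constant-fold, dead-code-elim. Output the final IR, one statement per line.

Initial IR:
  v = 7
  c = 5 * 3
  u = 4
  y = u + 5
  return c
After constant-fold (5 stmts):
  v = 7
  c = 15
  u = 4
  y = u + 5
  return c
After copy-propagate (5 stmts):
  v = 7
  c = 15
  u = 4
  y = 4 + 5
  return 15
After constant-fold (5 stmts):
  v = 7
  c = 15
  u = 4
  y = 9
  return 15
After dead-code-elim (1 stmts):
  return 15

Answer: return 15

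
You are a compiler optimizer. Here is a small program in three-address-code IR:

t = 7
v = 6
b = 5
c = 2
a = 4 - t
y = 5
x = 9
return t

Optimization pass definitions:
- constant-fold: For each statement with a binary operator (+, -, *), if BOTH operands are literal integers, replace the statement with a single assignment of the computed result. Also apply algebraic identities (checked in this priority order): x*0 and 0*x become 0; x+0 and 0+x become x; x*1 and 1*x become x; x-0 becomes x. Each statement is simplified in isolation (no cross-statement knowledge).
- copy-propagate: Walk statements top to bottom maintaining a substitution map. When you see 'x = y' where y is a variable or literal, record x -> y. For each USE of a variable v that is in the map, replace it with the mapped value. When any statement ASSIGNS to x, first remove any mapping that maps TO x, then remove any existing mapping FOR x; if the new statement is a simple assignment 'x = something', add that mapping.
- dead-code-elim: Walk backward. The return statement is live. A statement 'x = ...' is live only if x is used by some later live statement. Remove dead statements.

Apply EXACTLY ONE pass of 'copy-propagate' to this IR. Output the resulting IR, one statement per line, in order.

Answer: t = 7
v = 6
b = 5
c = 2
a = 4 - 7
y = 5
x = 9
return 7

Derivation:
Applying copy-propagate statement-by-statement:
  [1] t = 7  (unchanged)
  [2] v = 6  (unchanged)
  [3] b = 5  (unchanged)
  [4] c = 2  (unchanged)
  [5] a = 4 - t  -> a = 4 - 7
  [6] y = 5  (unchanged)
  [7] x = 9  (unchanged)
  [8] return t  -> return 7
Result (8 stmts):
  t = 7
  v = 6
  b = 5
  c = 2
  a = 4 - 7
  y = 5
  x = 9
  return 7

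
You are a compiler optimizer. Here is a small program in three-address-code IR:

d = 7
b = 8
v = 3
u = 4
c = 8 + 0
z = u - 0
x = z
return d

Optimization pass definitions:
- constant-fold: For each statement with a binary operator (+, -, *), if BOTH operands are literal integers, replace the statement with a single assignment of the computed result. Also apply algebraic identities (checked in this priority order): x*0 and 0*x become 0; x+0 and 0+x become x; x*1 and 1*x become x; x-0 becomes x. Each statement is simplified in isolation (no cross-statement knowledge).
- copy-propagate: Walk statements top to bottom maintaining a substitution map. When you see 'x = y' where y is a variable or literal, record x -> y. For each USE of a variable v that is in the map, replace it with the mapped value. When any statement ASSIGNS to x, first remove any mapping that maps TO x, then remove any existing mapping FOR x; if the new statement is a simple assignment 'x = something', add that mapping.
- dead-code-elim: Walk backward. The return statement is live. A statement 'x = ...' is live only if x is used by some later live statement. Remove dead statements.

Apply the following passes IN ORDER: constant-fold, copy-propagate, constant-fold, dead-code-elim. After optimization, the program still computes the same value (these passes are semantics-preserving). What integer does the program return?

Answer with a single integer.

Initial IR:
  d = 7
  b = 8
  v = 3
  u = 4
  c = 8 + 0
  z = u - 0
  x = z
  return d
After constant-fold (8 stmts):
  d = 7
  b = 8
  v = 3
  u = 4
  c = 8
  z = u
  x = z
  return d
After copy-propagate (8 stmts):
  d = 7
  b = 8
  v = 3
  u = 4
  c = 8
  z = 4
  x = 4
  return 7
After constant-fold (8 stmts):
  d = 7
  b = 8
  v = 3
  u = 4
  c = 8
  z = 4
  x = 4
  return 7
After dead-code-elim (1 stmts):
  return 7
Evaluate:
  d = 7  =>  d = 7
  b = 8  =>  b = 8
  v = 3  =>  v = 3
  u = 4  =>  u = 4
  c = 8 + 0  =>  c = 8
  z = u - 0  =>  z = 4
  x = z  =>  x = 4
  return d = 7

Answer: 7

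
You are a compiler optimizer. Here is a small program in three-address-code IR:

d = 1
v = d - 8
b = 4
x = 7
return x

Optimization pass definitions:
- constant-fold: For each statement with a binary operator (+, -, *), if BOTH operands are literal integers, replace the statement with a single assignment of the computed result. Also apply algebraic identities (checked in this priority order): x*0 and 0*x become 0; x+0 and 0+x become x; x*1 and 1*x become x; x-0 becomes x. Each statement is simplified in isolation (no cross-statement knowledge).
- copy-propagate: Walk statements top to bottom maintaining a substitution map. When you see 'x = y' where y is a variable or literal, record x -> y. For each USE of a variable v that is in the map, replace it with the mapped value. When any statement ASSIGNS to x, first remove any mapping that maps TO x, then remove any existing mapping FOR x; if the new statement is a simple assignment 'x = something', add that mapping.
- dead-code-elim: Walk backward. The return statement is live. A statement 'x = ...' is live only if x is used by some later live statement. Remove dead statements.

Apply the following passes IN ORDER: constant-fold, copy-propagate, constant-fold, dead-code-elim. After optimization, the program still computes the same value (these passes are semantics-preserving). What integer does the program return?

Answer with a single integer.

Initial IR:
  d = 1
  v = d - 8
  b = 4
  x = 7
  return x
After constant-fold (5 stmts):
  d = 1
  v = d - 8
  b = 4
  x = 7
  return x
After copy-propagate (5 stmts):
  d = 1
  v = 1 - 8
  b = 4
  x = 7
  return 7
After constant-fold (5 stmts):
  d = 1
  v = -7
  b = 4
  x = 7
  return 7
After dead-code-elim (1 stmts):
  return 7
Evaluate:
  d = 1  =>  d = 1
  v = d - 8  =>  v = -7
  b = 4  =>  b = 4
  x = 7  =>  x = 7
  return x = 7

Answer: 7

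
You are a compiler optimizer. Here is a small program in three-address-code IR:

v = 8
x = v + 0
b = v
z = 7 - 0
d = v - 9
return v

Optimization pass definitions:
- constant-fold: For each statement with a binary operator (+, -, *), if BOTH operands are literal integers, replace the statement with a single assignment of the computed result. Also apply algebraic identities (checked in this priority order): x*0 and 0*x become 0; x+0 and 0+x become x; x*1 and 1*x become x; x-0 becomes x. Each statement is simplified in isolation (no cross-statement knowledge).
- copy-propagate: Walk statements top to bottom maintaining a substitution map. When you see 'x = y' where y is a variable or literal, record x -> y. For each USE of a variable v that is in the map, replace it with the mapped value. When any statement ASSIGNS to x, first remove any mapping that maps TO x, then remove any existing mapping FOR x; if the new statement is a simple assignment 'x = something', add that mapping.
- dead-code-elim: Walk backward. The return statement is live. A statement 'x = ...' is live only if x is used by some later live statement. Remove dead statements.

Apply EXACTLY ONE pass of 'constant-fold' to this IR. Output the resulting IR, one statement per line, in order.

Applying constant-fold statement-by-statement:
  [1] v = 8  (unchanged)
  [2] x = v + 0  -> x = v
  [3] b = v  (unchanged)
  [4] z = 7 - 0  -> z = 7
  [5] d = v - 9  (unchanged)
  [6] return v  (unchanged)
Result (6 stmts):
  v = 8
  x = v
  b = v
  z = 7
  d = v - 9
  return v

Answer: v = 8
x = v
b = v
z = 7
d = v - 9
return v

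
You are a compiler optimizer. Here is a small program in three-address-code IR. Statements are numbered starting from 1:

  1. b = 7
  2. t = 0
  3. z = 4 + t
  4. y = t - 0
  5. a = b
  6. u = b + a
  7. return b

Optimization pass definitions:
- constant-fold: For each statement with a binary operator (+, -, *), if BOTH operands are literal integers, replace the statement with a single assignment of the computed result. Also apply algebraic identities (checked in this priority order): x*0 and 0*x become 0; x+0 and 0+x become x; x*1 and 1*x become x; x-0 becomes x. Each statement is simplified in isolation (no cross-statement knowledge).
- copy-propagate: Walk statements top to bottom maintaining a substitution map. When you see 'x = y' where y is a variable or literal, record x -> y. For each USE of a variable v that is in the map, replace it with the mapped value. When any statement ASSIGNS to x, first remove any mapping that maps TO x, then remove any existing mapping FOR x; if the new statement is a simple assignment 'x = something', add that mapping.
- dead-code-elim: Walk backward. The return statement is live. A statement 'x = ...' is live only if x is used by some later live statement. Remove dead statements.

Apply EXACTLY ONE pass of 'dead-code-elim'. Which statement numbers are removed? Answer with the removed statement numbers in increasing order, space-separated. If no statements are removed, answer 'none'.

Backward liveness scan:
Stmt 1 'b = 7': KEEP (b is live); live-in = []
Stmt 2 't = 0': DEAD (t not in live set ['b'])
Stmt 3 'z = 4 + t': DEAD (z not in live set ['b'])
Stmt 4 'y = t - 0': DEAD (y not in live set ['b'])
Stmt 5 'a = b': DEAD (a not in live set ['b'])
Stmt 6 'u = b + a': DEAD (u not in live set ['b'])
Stmt 7 'return b': KEEP (return); live-in = ['b']
Removed statement numbers: [2, 3, 4, 5, 6]
Surviving IR:
  b = 7
  return b

Answer: 2 3 4 5 6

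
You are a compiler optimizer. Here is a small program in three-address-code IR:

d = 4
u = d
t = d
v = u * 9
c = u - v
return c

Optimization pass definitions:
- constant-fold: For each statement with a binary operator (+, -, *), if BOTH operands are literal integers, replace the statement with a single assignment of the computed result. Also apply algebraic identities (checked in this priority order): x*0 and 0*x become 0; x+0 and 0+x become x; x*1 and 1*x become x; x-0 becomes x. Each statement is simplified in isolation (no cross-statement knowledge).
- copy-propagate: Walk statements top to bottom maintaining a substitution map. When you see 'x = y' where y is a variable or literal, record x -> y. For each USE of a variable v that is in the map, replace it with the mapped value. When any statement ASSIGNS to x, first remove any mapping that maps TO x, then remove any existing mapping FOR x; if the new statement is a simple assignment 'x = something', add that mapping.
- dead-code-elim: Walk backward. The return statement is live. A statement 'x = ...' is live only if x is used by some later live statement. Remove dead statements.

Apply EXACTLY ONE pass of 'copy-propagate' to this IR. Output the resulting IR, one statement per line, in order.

Applying copy-propagate statement-by-statement:
  [1] d = 4  (unchanged)
  [2] u = d  -> u = 4
  [3] t = d  -> t = 4
  [4] v = u * 9  -> v = 4 * 9
  [5] c = u - v  -> c = 4 - v
  [6] return c  (unchanged)
Result (6 stmts):
  d = 4
  u = 4
  t = 4
  v = 4 * 9
  c = 4 - v
  return c

Answer: d = 4
u = 4
t = 4
v = 4 * 9
c = 4 - v
return c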